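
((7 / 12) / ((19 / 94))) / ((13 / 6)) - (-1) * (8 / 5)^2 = 3.89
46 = 46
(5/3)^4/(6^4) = 625/104976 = 0.01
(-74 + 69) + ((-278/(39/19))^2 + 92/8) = 55818821/3042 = 18349.38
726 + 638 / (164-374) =75911 / 105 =722.96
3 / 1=3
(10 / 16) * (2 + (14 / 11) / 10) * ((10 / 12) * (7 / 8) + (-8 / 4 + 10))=11.61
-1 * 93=-93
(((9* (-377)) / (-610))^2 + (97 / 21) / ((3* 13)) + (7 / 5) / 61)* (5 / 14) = 9471783691 / 853299720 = 11.10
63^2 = 3969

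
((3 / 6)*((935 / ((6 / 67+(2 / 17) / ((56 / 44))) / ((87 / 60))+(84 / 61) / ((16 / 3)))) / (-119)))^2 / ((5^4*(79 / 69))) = 135580604635857876 / 925517516987761975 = 0.15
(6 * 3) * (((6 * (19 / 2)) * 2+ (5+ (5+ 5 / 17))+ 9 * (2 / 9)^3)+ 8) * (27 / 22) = 546915 / 187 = 2924.68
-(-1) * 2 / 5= 2 / 5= 0.40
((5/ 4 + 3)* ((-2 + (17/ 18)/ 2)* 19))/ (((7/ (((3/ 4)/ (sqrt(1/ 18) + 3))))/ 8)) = -159885/ 4508 + 17765* sqrt(2)/ 9016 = -32.68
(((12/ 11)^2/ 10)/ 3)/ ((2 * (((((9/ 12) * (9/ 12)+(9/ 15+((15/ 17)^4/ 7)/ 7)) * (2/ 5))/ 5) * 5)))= 654804640/ 15514426279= 0.04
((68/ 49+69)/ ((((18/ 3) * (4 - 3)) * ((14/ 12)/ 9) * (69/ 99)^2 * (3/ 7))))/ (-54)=-417329/ 51842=-8.05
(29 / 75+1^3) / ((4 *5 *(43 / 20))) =104 / 3225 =0.03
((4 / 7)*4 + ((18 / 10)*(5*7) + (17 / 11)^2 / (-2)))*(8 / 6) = 217142 / 2541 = 85.46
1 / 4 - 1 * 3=-11 / 4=-2.75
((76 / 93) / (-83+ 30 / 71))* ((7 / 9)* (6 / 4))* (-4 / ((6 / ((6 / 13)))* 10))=37772 / 106325505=0.00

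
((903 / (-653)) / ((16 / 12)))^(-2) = 6822544 / 7338681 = 0.93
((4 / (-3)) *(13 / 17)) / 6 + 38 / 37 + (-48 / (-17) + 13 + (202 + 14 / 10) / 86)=46361707 / 2434230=19.05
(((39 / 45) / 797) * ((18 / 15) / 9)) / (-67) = -26 / 12014775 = -0.00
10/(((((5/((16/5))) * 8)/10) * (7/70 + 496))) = 80/4961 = 0.02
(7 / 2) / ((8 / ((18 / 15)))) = 21 / 40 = 0.52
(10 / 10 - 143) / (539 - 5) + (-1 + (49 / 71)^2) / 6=-475391 / 1345947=-0.35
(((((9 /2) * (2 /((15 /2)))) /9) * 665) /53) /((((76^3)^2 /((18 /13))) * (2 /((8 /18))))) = 0.00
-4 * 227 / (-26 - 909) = 908 / 935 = 0.97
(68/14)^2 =1156/49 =23.59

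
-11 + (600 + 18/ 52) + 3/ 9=45995/ 78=589.68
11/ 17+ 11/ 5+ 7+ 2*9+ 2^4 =3727/ 85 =43.85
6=6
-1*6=-6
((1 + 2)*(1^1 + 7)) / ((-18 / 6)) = -8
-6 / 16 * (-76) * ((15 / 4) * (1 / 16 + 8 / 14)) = 60705 / 896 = 67.75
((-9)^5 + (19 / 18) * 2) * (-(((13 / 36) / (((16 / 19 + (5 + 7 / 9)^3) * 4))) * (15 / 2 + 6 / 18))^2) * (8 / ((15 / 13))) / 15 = 4189720174308747 / 11519436964249600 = 0.36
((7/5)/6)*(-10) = -7/3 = -2.33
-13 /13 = -1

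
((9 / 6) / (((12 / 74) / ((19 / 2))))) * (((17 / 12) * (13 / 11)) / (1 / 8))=155363 / 132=1176.99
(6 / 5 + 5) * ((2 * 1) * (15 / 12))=31 / 2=15.50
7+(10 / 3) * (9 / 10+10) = 130 / 3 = 43.33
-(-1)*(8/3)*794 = 6352/3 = 2117.33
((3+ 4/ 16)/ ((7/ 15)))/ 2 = 195/ 56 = 3.48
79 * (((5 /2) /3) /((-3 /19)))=-7505 /18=-416.94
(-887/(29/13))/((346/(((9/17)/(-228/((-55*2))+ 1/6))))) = -0.27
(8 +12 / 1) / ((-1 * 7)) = -20 / 7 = -2.86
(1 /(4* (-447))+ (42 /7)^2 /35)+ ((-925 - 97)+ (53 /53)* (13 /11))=-702003157 /688380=-1019.79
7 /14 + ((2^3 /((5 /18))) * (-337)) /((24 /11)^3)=-448307 /480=-933.97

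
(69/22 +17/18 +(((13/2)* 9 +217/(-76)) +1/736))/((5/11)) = 82686881/629280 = 131.40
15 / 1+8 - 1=22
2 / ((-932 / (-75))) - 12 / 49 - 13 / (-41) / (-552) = -21841193 / 258389544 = -0.08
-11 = -11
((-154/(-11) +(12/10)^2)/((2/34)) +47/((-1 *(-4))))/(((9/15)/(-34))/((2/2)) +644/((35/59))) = 466191/1845490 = 0.25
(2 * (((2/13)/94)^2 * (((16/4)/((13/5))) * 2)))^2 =0.00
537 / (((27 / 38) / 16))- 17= 108679 / 9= 12075.44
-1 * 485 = -485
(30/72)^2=25/144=0.17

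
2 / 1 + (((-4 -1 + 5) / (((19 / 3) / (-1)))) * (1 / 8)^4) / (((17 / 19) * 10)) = 2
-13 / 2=-6.50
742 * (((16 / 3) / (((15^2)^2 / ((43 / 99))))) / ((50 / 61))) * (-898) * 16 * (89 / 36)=-4977583080064 / 3383015625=-1471.34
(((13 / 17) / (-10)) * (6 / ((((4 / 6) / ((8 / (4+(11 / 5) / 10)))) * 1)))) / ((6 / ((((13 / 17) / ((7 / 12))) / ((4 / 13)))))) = -395460 / 426853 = -0.93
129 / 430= 3 / 10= 0.30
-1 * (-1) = 1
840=840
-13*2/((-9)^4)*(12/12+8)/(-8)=13/2916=0.00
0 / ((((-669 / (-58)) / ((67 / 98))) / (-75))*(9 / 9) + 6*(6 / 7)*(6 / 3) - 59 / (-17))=0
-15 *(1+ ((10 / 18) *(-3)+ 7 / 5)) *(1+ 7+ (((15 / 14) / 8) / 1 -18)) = 12155 / 112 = 108.53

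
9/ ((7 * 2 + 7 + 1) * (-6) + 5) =-9/ 127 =-0.07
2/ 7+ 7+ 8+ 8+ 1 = 170/ 7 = 24.29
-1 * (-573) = 573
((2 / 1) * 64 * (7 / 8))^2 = 12544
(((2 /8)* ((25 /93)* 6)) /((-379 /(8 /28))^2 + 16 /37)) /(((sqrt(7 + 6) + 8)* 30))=1480 /1235177737371 - 185* sqrt(13) /1235177737371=0.00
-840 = -840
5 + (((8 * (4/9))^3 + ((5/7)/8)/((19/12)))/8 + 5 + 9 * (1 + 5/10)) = 45183055/1551312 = 29.13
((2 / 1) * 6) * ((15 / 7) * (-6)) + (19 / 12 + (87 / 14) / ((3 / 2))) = -12479 / 84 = -148.56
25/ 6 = 4.17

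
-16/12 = -4/3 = -1.33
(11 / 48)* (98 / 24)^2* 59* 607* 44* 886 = 4609161857839 / 864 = 5334678076.20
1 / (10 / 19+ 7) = 19 / 143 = 0.13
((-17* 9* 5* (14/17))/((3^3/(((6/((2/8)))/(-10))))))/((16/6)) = 21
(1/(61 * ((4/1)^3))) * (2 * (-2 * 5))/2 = -5/1952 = -0.00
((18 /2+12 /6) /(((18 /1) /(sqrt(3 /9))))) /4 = 11 * sqrt(3) /216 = 0.09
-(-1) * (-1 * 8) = -8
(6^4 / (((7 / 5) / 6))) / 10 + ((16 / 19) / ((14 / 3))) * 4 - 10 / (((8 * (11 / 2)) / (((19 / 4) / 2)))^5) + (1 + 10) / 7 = 200425318762858997 / 359364326064128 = 557.72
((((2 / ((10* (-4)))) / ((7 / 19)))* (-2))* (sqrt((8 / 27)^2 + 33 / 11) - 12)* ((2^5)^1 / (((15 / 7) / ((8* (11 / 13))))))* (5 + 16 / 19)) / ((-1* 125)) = 625152 / 40625 - 52096* sqrt(2251) / 1096875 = 13.13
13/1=13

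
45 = 45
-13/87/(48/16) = -13/261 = -0.05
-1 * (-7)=7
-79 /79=-1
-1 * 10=-10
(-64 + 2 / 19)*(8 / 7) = -9712 / 133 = -73.02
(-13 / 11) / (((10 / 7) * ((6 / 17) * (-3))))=1547 / 1980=0.78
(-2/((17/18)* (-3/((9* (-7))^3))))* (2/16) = -750141/34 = -22062.97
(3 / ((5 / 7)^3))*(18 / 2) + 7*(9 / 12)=39669 / 500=79.34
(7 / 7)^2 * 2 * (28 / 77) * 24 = 192 / 11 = 17.45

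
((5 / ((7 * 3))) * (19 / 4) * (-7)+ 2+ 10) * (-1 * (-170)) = 4165 / 6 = 694.17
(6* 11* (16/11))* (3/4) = 72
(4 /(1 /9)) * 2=72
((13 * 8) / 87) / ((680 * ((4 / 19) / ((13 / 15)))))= 3211 / 443700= 0.01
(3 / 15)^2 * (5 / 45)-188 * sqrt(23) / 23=-39.20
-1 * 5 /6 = -5 /6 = -0.83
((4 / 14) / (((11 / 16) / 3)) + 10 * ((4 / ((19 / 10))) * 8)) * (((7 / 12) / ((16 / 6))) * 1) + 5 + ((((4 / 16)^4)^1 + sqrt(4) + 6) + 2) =52.12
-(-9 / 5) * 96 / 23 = 864 / 115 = 7.51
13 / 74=0.18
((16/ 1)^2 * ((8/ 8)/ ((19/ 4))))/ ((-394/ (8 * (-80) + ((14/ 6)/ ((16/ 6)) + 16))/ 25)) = 7976000/ 3743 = 2130.91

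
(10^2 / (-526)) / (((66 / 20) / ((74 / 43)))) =-37000 / 373197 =-0.10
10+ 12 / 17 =182 / 17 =10.71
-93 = -93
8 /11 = 0.73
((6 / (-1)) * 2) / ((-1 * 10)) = 6 / 5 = 1.20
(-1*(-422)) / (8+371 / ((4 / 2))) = 844 / 387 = 2.18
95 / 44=2.16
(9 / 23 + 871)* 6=120252 / 23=5228.35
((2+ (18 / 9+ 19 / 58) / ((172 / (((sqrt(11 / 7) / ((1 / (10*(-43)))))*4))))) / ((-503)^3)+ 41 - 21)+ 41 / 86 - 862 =-9210188712689 / 10944663322+ 675*sqrt(77) / 25834495981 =-841.52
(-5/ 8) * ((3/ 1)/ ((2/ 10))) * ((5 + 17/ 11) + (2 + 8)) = -6825/ 44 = -155.11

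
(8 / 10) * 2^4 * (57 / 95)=7.68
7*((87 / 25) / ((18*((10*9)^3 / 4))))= 203 / 27337500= 0.00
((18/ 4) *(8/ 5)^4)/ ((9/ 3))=6144/ 625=9.83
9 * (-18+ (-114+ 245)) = 1017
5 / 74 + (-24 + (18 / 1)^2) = 22205 / 74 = 300.07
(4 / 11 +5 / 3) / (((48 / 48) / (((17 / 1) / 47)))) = 1139 / 1551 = 0.73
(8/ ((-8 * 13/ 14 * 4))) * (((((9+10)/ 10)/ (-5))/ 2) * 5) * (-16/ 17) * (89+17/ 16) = -191653/ 8840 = -21.68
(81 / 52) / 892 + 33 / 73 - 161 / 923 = 67162831 / 240408272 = 0.28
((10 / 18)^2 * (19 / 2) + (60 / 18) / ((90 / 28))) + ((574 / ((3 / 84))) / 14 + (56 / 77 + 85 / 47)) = 96694405 / 83754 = 1154.50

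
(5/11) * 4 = 20/11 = 1.82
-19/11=-1.73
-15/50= -3/10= -0.30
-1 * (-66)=66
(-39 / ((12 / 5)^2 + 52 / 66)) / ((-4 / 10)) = 160875 / 10804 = 14.89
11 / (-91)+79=7178 / 91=78.88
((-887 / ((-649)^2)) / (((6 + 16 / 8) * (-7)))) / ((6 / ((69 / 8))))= 20401 / 377396096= 0.00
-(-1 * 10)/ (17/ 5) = 50/ 17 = 2.94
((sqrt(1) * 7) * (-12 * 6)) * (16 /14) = -576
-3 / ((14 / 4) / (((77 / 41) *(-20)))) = 1320 / 41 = 32.20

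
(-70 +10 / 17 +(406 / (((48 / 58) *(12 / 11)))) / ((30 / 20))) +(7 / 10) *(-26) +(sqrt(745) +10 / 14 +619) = sqrt(745) +106916231 / 128520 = 859.20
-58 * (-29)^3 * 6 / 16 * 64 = 33949488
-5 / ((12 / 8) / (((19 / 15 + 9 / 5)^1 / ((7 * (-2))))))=46 / 63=0.73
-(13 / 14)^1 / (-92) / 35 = 13 / 45080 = 0.00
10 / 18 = 5 / 9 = 0.56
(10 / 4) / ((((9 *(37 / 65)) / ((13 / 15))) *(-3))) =-845 / 5994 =-0.14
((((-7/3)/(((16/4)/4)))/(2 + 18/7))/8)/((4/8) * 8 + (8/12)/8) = -1/64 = -0.02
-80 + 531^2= 281881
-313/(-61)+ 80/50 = 6.73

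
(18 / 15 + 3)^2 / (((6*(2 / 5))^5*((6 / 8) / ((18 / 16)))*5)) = 1225 / 18432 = 0.07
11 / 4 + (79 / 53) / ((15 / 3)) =3231 / 1060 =3.05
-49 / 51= -0.96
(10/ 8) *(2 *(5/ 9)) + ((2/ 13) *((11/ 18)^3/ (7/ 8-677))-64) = -6419033303/ 102522186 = -62.61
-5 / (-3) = 5 / 3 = 1.67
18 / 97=0.19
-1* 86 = -86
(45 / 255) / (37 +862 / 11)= 11 / 7191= 0.00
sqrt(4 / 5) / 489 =2 * sqrt(5) / 2445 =0.00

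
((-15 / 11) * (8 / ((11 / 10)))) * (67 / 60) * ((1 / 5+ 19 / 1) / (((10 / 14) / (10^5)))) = -3601920000 / 121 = -29767933.88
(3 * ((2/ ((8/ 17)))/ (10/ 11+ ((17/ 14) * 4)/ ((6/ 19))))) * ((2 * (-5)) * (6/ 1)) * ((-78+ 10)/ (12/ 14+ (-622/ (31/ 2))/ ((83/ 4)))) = -108215671410/ 36489811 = -2965.64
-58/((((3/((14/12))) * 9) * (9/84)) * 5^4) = -5684/151875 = -0.04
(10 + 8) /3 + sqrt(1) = 7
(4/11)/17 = 4/187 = 0.02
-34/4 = -17/2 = -8.50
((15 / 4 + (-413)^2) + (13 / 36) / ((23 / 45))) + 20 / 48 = 47078389 / 276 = 170573.87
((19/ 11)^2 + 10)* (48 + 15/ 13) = 1003869/ 1573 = 638.19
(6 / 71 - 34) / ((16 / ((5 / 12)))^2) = -7525 / 327168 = -0.02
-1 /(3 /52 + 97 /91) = -364 /409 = -0.89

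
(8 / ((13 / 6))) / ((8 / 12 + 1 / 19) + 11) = 684 / 2171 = 0.32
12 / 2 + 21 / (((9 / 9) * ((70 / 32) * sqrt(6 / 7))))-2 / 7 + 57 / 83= 3719 / 581 + 8 * sqrt(42) / 5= 16.77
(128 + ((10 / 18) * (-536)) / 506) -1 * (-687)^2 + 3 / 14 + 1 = -471840.37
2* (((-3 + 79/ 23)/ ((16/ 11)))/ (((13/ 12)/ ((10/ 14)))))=825/ 2093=0.39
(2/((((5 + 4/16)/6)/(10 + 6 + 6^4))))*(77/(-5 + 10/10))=-57728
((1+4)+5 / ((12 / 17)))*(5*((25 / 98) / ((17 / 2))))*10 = 18.13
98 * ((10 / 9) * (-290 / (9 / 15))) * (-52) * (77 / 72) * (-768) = -182069888000 / 81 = -2247776395.06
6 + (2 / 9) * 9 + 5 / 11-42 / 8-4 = -35 / 44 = -0.80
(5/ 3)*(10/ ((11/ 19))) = 28.79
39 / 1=39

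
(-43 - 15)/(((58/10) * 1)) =-10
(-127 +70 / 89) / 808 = -11233 / 71912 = -0.16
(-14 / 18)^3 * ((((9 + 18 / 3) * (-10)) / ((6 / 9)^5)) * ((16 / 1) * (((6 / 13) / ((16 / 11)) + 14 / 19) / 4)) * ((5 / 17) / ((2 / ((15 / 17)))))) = 1339629375 / 4568512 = 293.23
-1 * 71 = -71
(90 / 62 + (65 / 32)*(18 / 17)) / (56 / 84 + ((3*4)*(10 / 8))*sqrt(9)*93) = 91125 / 105880624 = 0.00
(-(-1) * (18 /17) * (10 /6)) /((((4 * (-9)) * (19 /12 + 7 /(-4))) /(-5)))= -25 /17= -1.47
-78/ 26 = -3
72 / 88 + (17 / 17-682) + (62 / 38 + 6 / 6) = -677.55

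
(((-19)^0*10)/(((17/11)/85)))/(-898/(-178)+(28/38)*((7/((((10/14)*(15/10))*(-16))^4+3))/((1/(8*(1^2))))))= 192861867150150/1769217140969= 109.01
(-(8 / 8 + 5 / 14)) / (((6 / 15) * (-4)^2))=-95 / 448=-0.21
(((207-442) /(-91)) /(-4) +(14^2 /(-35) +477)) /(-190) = -856773 /345800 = -2.48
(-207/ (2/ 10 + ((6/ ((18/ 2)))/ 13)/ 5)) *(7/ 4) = -282555/ 164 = -1722.90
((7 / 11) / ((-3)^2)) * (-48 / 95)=-112 / 3135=-0.04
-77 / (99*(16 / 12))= -7 / 12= -0.58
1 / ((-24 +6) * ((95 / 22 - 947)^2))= -242 / 3870955089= -0.00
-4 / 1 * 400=-1600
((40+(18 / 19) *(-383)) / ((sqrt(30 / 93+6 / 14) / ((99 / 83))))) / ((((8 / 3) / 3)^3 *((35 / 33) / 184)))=-168003478863 *sqrt(35371) / 287897120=-109750.02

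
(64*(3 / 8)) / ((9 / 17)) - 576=-1592 / 3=-530.67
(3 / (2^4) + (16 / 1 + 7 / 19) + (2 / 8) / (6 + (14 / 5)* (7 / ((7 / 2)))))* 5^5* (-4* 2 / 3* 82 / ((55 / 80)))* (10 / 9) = -2996013500000 / 163647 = -18307781.38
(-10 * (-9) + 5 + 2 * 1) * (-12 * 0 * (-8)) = 0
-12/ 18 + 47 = 139/ 3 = 46.33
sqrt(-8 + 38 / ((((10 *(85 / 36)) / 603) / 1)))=14 *sqrt(35479) / 85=31.02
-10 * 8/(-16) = 5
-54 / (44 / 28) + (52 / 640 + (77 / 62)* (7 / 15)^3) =-1257903389 / 36828000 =-34.16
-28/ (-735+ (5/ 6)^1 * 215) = 168/ 3335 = 0.05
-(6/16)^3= -27/512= -0.05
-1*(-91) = 91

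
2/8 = 1/4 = 0.25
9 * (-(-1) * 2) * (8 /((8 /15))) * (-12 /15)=-216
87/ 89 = 0.98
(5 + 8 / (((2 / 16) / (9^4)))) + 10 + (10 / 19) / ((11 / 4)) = 87763111 / 209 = 419919.19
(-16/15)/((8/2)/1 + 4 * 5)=-0.04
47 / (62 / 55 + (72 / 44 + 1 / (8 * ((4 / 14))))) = 41360 / 2817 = 14.68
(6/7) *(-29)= -174/7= -24.86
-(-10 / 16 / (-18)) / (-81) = 5 / 11664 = 0.00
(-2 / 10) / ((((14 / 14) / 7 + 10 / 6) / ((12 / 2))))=-63 / 95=-0.66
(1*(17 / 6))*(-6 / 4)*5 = -85 / 4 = -21.25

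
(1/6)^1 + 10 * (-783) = -46979/6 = -7829.83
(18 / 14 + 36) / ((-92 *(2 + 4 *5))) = -261 / 14168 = -0.02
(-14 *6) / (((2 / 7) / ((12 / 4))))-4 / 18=-882.22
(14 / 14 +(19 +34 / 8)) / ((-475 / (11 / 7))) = -0.08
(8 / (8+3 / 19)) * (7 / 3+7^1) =4256 / 465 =9.15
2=2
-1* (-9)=9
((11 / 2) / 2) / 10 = 11 / 40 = 0.28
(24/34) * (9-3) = 72/17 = 4.24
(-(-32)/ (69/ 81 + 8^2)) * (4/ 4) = 0.49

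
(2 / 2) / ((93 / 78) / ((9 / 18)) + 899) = 0.00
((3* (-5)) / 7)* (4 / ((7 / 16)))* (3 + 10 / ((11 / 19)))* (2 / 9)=-88.26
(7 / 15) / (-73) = -7 / 1095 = -0.01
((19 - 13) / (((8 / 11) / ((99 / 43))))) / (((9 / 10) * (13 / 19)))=34485 / 1118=30.85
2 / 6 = 1 / 3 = 0.33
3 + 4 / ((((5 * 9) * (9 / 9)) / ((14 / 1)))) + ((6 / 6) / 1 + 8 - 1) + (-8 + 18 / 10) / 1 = 272 / 45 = 6.04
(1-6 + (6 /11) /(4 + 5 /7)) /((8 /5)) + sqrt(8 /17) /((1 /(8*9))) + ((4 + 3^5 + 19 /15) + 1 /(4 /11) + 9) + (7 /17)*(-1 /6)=306.29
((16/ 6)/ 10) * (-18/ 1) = -24/ 5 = -4.80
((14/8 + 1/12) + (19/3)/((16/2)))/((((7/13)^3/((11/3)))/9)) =217503/392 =554.85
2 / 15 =0.13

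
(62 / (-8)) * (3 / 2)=-93 / 8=-11.62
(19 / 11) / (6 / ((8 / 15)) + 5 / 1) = 76 / 715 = 0.11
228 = 228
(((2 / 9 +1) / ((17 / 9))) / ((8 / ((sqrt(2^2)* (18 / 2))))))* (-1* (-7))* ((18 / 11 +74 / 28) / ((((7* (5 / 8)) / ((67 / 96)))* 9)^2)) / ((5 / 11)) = 32540761 / 1079568000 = 0.03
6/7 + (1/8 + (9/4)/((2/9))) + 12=647/28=23.11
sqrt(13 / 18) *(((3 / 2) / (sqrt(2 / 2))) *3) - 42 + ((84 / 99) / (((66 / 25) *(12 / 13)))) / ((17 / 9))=-516089 / 12342 + 3 *sqrt(26) / 4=-37.99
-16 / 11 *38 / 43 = -608 / 473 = -1.29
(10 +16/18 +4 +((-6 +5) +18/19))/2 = 2537/342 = 7.42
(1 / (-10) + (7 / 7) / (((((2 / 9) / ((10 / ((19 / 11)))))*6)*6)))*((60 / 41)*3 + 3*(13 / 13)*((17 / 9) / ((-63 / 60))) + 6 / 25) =-1955329 / 4089750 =-0.48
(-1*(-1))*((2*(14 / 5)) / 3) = 28 / 15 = 1.87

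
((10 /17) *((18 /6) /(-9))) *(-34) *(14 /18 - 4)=-580 /27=-21.48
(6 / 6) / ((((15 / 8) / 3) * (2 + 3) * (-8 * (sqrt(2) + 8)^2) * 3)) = -11 / 48050 + 4 * sqrt(2) / 72075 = -0.00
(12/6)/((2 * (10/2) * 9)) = 1/45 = 0.02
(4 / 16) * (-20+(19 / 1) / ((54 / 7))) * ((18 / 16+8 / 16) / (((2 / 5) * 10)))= -1.78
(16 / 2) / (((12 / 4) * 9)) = 8 / 27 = 0.30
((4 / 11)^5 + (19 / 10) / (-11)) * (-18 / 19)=2411451 / 15299845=0.16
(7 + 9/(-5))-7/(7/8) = -14/5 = -2.80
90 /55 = 18 /11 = 1.64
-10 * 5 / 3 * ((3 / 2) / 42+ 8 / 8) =-725 / 42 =-17.26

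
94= 94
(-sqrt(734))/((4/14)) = -7*sqrt(734)/2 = -94.82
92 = 92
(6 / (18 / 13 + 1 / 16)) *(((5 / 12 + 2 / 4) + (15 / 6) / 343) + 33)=14521624 / 103243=140.65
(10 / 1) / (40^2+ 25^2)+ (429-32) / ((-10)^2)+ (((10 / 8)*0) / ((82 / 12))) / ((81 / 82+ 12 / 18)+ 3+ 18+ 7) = 35373 / 8900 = 3.97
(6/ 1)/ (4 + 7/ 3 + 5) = 9/ 17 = 0.53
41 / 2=20.50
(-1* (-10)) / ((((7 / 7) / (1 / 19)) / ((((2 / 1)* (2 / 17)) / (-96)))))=-5 / 3876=-0.00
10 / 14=5 / 7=0.71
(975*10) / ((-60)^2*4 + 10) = 975 / 1441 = 0.68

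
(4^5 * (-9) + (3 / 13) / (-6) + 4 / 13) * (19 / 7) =-4552571 / 182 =-25014.13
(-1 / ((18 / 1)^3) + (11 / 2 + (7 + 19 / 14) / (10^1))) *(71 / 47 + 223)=1705745309 / 1199205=1422.40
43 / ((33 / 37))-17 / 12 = 2059 / 44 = 46.80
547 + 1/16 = 8753/16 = 547.06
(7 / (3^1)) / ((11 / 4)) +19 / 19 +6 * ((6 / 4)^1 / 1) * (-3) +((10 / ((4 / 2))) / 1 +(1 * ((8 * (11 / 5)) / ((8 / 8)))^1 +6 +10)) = 13.45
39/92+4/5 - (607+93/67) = -18712799/30820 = -607.16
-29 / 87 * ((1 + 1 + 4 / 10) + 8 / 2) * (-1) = 32 / 15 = 2.13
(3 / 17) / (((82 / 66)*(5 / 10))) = 198 / 697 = 0.28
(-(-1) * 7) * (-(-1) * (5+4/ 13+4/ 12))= 1540/ 39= 39.49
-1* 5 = -5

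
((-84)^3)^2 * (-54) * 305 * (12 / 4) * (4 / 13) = -69430542968586240 / 13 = -5340810997583556.92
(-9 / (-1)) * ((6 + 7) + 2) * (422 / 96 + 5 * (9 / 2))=58095 / 16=3630.94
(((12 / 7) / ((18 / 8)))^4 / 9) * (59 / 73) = 3866624 / 127774017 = 0.03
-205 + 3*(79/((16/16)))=32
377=377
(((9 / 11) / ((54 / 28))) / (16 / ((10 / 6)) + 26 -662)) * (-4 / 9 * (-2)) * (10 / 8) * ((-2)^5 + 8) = 1400 / 77517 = 0.02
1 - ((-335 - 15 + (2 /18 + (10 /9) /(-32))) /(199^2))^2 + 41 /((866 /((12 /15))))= 73064714091530227 /70403652475741440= 1.04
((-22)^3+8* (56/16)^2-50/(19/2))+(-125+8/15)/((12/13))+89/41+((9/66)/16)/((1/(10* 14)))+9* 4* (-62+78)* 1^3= -31190009423/3084840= -10110.74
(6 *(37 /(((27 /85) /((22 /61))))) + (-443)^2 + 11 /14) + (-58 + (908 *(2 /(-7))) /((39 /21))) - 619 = 19552468987 /99918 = 195685.15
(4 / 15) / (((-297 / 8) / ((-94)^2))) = -282752 / 4455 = -63.47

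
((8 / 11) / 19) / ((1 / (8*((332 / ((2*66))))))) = 5312 / 6897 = 0.77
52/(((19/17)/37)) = 32708/19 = 1721.47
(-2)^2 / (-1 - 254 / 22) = -22 / 69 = -0.32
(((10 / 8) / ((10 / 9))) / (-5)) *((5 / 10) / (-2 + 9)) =-9 / 560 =-0.02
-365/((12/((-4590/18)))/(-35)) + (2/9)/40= -24432187/90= -271468.74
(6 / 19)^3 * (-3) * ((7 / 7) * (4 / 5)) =-2592 / 34295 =-0.08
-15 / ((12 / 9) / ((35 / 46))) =-1575 / 184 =-8.56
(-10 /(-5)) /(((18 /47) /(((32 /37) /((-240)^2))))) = 47 /599400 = 0.00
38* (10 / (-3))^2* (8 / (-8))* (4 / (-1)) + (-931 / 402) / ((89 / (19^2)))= 180266927 / 107334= 1679.50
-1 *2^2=-4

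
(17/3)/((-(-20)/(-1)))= -17/60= -0.28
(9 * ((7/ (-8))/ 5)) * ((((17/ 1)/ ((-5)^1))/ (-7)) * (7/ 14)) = -153/ 400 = -0.38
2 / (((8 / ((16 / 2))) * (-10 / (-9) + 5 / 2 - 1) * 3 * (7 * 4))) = 3 / 329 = 0.01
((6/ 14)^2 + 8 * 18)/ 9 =785/ 49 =16.02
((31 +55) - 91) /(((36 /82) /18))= -205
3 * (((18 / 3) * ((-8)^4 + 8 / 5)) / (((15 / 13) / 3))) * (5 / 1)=4794192 / 5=958838.40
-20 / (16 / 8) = -10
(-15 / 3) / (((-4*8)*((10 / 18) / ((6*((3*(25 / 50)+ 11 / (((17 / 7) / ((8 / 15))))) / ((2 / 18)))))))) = 161757 / 2720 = 59.47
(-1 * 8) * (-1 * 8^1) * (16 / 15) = 1024 / 15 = 68.27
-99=-99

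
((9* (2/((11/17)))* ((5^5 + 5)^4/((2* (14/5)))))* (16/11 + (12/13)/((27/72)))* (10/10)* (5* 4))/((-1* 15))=-3915953384088000000/1573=-2489480854474253.02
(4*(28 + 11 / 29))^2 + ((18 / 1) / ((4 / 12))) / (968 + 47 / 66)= 692883471164 / 53769335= 12886.22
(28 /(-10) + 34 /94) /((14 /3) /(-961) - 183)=1651959 /123986705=0.01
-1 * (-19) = 19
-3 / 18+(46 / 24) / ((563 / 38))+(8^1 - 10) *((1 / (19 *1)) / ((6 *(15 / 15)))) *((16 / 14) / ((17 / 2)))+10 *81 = 3093100039 / 3818829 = 809.96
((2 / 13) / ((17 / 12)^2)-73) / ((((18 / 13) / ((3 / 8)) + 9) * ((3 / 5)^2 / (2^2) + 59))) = -5479460 / 56354133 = -0.10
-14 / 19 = -0.74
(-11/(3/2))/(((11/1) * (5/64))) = -128/15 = -8.53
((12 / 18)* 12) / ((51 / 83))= 664 / 51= 13.02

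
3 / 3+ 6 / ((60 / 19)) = 29 / 10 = 2.90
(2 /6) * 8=8 /3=2.67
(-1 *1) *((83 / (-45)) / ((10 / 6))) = 83 / 75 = 1.11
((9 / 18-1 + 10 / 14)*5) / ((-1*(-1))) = 15 / 14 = 1.07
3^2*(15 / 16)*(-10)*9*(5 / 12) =-316.41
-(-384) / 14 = 192 / 7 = 27.43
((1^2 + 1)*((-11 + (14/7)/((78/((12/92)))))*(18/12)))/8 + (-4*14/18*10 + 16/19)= -1758467/51129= -34.39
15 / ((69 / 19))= 4.13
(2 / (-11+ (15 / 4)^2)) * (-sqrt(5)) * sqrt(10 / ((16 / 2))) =-80 / 49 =-1.63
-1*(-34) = 34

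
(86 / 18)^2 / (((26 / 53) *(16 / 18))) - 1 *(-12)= 120461 / 1872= 64.35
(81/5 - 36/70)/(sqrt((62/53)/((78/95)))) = 549 * sqrt(6087315)/103075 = 13.14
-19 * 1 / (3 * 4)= -19 / 12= -1.58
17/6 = 2.83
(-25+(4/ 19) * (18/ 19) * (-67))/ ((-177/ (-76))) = -55396/ 3363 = -16.47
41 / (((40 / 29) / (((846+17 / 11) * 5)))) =11085047 / 88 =125966.44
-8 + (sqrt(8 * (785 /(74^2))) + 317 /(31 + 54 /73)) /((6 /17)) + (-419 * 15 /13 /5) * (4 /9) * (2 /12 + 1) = -16177985 /542178 + 17 * sqrt(1570) /222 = -26.80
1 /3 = 0.33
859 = 859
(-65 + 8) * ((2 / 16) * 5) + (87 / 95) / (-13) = -352671 / 9880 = -35.70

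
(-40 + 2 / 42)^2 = 703921 / 441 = 1596.19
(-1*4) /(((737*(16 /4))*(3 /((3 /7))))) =-1 /5159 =-0.00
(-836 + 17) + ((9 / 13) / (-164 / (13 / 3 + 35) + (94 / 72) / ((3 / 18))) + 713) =-1784080 / 16861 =-105.81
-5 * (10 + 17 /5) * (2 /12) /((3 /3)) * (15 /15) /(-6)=67 /36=1.86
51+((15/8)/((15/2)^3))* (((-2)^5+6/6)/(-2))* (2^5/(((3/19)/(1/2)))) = 39137/675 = 57.98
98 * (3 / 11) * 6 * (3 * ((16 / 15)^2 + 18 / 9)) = 415128 / 275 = 1509.56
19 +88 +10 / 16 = 861 / 8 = 107.62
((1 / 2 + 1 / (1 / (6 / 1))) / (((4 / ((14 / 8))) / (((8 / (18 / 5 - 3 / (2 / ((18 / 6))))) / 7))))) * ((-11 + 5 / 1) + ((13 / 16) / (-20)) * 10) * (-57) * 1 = -253175 / 192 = -1318.62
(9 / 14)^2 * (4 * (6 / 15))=162 / 245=0.66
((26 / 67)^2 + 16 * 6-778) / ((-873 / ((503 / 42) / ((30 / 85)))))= 4362181487 / 164593674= 26.50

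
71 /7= 10.14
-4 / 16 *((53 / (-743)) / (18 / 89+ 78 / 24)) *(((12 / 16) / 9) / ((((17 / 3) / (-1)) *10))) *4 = -4717 / 155234990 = -0.00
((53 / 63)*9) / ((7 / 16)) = 848 / 49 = 17.31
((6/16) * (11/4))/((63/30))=55/112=0.49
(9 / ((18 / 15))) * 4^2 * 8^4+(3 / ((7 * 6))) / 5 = 491520.01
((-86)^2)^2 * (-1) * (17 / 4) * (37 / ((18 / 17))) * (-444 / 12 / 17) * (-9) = -159131511346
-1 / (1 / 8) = -8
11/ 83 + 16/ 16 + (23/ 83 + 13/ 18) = 3185/ 1494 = 2.13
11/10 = 1.10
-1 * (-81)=81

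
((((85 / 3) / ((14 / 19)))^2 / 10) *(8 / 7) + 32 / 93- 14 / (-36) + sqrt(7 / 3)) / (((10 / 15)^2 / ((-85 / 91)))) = -2760993545 / 7740824- 255 *sqrt(21) / 364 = -359.89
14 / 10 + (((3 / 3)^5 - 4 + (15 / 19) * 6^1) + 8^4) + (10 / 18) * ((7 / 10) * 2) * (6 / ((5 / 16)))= 234502 / 57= 4114.07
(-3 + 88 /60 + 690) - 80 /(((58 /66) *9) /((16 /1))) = 76361 /145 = 526.63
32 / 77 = 0.42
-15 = -15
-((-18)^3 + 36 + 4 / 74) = 214450 / 37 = 5795.95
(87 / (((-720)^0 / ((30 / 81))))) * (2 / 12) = 5.37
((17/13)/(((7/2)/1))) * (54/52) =459/1183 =0.39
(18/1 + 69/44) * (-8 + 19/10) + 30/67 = -3505707/29480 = -118.92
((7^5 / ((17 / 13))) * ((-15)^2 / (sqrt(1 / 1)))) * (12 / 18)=32773650 / 17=1927861.76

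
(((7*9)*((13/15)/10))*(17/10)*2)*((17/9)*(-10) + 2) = -117572/375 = -313.53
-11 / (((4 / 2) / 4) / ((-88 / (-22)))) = -88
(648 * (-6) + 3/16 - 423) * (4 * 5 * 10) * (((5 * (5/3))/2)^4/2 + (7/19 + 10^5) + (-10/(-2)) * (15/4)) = -2835459004155725/32832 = -86362664600.26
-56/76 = -14/19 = -0.74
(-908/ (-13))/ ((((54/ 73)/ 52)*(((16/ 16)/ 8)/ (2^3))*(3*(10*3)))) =4242176/ 1215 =3491.50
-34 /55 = -0.62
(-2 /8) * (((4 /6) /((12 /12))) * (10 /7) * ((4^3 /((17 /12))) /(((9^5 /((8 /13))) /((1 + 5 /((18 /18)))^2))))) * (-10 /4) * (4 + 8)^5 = 104857600 /41769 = 2510.42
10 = 10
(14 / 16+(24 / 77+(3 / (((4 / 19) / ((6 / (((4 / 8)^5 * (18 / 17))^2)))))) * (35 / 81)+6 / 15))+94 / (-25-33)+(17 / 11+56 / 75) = 998813842477 / 29597400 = 33746.68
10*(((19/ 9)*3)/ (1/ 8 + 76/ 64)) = 3040/ 63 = 48.25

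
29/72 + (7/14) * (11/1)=425/72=5.90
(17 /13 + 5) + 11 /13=7.15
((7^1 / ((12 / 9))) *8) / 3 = 14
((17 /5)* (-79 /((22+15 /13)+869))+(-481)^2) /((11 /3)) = 13416606931 /212630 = 63098.37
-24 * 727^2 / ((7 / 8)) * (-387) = 39271818816 / 7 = 5610259830.86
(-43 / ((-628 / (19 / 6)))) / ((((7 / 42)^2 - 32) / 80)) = -98040 / 180707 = -0.54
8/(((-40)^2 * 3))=1/600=0.00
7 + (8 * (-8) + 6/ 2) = -54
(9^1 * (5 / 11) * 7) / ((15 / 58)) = 110.73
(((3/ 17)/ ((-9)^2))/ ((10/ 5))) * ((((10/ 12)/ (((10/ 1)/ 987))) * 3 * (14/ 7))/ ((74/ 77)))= 25333/ 45288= 0.56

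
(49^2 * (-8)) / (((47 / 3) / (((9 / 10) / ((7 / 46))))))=-1704024 / 235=-7251.17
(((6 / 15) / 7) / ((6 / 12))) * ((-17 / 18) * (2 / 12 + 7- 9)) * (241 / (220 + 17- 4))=45067 / 220185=0.20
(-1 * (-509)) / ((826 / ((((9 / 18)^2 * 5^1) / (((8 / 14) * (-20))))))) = -509 / 7552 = -0.07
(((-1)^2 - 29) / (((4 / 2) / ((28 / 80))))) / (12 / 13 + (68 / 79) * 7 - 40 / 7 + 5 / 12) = -2113566 / 712045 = -2.97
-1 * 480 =-480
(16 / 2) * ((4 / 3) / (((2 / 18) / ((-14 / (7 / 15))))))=-2880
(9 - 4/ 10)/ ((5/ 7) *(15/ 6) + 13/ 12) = 3612/ 1205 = 3.00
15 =15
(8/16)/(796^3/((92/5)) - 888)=23/1260854992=0.00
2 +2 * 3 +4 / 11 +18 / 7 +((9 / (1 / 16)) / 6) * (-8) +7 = -13403 / 77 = -174.06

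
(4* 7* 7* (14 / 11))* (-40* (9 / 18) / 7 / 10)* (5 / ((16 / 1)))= -245 / 11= -22.27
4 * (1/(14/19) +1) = 66/7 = 9.43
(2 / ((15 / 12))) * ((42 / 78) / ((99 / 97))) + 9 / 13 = 9887 / 6435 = 1.54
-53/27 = -1.96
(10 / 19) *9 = 90 / 19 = 4.74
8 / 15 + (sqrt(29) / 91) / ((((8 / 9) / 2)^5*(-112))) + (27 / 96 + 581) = 279271 / 480-59049*sqrt(29) / 10436608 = 581.78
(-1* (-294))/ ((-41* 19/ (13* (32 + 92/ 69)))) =-127400/ 779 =-163.54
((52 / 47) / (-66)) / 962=-1 / 57387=-0.00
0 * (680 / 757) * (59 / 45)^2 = 0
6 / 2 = 3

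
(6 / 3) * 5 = 10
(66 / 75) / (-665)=-22 / 16625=-0.00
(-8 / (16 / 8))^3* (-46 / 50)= 1472 / 25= 58.88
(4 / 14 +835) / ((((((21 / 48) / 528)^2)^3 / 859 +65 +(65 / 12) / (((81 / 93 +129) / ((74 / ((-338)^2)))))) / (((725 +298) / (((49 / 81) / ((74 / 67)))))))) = 1500382372274287807827604163727639799922688 / 62511359892944752665483442963704201493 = 24001.76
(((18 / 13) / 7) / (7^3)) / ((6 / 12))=36 / 31213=0.00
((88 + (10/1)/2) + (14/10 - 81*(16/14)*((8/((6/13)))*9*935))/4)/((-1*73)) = 472573331/10220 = 46240.05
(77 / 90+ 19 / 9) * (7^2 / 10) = 4361 / 300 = 14.54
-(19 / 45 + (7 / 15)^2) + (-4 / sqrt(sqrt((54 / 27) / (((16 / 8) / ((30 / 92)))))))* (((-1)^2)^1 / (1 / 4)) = -16* 15^(3 / 4)* 46^(1 / 4) / 15 -16 / 25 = -21.81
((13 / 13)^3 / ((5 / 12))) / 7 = 12 / 35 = 0.34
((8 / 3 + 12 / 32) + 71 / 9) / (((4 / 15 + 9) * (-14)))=-3935 / 46704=-0.08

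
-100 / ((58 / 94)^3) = -425.70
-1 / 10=-0.10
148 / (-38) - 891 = -17003 / 19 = -894.89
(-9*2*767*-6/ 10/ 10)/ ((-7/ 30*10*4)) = -62127/ 700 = -88.75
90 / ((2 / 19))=855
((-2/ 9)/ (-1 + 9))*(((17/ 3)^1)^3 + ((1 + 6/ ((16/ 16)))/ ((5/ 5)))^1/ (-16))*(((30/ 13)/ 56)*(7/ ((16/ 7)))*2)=-2744665/ 2156544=-1.27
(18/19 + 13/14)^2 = 249001/70756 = 3.52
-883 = -883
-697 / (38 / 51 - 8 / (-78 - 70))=-1315239 / 1508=-872.17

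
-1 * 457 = -457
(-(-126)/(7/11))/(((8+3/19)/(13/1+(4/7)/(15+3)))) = 343178/1085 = 316.29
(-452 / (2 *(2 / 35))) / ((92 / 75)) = -296625 / 92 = -3224.18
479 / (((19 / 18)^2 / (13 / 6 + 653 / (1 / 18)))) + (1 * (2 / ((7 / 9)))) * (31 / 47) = 600264005256 / 118769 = 5054046.13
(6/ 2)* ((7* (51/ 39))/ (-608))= -357/ 7904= -0.05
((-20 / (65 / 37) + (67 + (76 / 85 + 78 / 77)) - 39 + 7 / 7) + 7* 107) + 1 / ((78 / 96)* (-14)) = 65382256 / 85085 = 768.43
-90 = -90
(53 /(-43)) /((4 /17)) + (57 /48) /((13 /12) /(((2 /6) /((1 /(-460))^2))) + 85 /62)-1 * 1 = -5.37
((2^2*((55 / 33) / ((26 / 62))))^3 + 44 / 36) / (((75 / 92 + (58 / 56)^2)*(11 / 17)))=73080243178544 / 22213363887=3289.92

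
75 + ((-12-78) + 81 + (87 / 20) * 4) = 417 / 5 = 83.40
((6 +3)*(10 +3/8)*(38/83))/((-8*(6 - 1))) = -171/160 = -1.07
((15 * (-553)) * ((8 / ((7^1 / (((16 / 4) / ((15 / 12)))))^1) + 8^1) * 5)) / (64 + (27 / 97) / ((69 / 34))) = -7538.22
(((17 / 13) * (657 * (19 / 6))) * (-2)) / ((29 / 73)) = -13697.08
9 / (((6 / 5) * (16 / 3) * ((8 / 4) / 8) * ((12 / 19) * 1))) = 285 / 32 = 8.91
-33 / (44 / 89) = -267 / 4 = -66.75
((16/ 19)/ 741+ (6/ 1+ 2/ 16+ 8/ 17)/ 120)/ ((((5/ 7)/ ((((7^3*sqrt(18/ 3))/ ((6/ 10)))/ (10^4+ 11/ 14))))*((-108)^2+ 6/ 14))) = 505497869989*sqrt(6)/ 1313365588592747040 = 0.00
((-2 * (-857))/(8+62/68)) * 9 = 174828/101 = 1730.97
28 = 28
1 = 1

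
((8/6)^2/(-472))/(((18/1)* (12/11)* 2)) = -11/114696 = -0.00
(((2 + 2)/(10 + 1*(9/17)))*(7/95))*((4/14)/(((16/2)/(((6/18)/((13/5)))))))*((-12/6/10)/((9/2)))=-34/5968755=-0.00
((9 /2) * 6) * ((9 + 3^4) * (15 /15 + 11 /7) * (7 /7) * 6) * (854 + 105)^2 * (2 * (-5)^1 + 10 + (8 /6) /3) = 15324513120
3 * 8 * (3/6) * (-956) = -11472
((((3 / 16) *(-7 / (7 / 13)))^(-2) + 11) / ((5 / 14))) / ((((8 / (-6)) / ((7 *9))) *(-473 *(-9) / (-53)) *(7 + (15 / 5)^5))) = 0.07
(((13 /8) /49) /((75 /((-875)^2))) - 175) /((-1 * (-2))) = 3925 /48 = 81.77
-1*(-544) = 544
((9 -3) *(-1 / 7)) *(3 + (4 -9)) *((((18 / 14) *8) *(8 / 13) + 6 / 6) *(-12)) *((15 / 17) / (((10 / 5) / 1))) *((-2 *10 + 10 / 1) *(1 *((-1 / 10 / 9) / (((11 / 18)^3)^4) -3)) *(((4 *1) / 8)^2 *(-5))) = 200520914666241642300 / 33986040891511709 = 5900.10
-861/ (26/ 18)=-7749/ 13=-596.08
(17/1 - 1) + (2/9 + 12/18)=152/9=16.89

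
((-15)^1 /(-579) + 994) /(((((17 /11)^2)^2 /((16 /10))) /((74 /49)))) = 421.04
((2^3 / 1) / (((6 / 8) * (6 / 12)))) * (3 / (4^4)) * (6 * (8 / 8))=3 / 2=1.50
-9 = -9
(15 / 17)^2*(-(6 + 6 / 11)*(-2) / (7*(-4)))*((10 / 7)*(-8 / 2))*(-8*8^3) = -1327104000 / 155771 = -8519.58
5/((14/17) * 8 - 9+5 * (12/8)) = 170/173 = 0.98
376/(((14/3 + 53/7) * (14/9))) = 19.75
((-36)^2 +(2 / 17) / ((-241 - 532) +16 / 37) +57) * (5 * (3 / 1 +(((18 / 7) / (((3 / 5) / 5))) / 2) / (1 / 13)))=654853576956 / 680323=962562.75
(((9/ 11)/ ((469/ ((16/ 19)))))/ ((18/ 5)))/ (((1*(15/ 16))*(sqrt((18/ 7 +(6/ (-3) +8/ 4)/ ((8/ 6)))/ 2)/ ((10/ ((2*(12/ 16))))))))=0.00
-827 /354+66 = 22537 /354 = 63.66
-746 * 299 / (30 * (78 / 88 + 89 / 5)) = -4907188 / 12333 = -397.89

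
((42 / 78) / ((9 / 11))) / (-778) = -77 / 91026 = -0.00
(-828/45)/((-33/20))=368/33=11.15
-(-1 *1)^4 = -1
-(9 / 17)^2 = -81 / 289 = -0.28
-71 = -71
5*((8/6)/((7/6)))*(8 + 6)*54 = 4320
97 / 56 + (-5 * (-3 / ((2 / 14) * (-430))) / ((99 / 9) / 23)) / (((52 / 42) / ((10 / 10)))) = 454451 / 344344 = 1.32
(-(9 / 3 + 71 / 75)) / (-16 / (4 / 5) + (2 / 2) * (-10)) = 148 / 1125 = 0.13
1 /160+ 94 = 15041 /160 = 94.01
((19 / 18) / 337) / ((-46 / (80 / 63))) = -380 / 4394817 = -0.00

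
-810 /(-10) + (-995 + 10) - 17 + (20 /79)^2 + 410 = -3188751 /6241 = -510.94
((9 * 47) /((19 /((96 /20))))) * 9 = 91368 /95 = 961.77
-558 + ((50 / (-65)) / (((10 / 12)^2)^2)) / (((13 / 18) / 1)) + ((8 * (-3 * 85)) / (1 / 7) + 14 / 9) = -2821198904 / 190125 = -14838.65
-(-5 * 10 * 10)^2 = -250000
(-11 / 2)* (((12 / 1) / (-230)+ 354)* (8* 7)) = -12536832 / 115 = -109015.93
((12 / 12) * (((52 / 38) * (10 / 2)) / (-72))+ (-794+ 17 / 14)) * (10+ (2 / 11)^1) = -15185252 / 1881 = -8072.97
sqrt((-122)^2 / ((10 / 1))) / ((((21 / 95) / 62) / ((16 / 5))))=1149728*sqrt(10) / 105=34626.28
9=9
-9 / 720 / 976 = -1 / 78080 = -0.00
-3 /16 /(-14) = 3 /224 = 0.01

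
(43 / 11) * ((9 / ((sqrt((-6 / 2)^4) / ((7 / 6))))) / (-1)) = -301 / 66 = -4.56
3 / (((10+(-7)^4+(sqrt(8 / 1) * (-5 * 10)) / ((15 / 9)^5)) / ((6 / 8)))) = 273375 * sqrt(2) / 90825001057+339046875 / 363300004228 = 0.00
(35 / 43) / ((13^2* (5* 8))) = 7 / 58136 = 0.00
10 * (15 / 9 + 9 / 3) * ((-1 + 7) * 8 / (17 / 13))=1712.94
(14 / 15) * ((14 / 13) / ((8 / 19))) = 931 / 390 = 2.39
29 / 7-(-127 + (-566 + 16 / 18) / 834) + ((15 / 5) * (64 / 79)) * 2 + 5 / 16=4549087589 / 33206544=136.99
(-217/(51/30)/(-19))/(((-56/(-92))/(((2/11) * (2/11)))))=14260/39083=0.36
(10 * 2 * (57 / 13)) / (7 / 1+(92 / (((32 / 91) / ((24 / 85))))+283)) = 96900 / 402077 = 0.24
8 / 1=8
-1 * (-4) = 4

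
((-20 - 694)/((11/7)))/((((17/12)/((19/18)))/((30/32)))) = -13965/44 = -317.39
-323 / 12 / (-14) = 323 / 168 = 1.92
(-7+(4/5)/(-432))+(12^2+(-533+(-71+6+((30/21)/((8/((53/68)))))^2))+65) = -193795473289/489404160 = -395.98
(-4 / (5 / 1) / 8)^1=-1 / 10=-0.10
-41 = -41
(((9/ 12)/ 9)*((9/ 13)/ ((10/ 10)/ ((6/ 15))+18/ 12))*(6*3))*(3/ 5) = 81/ 520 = 0.16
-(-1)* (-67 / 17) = -67 / 17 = -3.94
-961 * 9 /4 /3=-2883 /4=-720.75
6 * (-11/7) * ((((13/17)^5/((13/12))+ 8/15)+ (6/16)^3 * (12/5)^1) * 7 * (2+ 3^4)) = -2243244888467/454354240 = -4937.22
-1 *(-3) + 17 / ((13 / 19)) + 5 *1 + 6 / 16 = 3455 / 104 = 33.22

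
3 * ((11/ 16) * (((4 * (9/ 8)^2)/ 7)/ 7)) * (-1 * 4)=-2673/ 3136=-0.85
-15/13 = -1.15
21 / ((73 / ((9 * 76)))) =14364 / 73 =196.77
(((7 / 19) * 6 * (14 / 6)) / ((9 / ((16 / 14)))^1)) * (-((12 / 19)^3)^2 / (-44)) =9289728 / 9832589129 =0.00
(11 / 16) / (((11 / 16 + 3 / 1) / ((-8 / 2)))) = -44 / 59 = -0.75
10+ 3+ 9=22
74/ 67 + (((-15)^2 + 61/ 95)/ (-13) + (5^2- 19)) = -10.25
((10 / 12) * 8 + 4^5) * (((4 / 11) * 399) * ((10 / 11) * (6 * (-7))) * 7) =-4836135360 / 121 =-39968060.83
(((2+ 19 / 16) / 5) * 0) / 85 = 0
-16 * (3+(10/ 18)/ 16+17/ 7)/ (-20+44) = -5507/ 1512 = -3.64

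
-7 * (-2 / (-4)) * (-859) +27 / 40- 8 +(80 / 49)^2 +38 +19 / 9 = 2629341343 / 864360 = 3041.95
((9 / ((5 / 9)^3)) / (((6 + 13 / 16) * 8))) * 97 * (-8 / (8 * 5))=-18.68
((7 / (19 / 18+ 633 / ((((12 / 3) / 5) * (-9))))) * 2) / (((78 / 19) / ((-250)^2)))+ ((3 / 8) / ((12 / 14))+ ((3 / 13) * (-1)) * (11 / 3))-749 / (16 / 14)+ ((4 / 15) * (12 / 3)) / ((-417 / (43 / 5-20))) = -21084700260461 / 6780586800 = -3109.57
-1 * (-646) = 646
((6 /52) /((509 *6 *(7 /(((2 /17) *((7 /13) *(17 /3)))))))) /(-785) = -1 /405158910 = -0.00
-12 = -12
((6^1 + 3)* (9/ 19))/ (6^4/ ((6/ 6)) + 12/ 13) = 351/ 106780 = 0.00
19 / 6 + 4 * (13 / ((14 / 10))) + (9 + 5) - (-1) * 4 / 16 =4583 / 84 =54.56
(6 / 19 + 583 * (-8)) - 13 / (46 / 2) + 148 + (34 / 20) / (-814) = -16065119569 / 3557180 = -4516.25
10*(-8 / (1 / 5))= -400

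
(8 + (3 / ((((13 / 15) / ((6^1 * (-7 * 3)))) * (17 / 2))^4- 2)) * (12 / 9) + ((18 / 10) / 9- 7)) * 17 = -27765782255374662 / 2041571818383595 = -13.60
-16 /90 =-0.18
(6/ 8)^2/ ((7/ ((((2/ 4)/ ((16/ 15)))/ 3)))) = 45/ 3584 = 0.01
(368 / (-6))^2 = 3761.78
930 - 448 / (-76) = 17782 / 19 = 935.89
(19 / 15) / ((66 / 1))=19 / 990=0.02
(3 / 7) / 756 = 1 / 1764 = 0.00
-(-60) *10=600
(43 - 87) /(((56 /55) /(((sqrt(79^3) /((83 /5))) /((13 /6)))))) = -716925 * sqrt(79) /7553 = -843.66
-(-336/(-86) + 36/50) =-4974/1075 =-4.63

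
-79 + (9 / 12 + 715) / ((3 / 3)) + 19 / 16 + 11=10383 / 16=648.94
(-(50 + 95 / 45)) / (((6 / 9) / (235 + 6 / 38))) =-1047746 / 57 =-18381.51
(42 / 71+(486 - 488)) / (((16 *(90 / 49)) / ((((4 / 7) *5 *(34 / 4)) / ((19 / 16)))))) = -11900 / 12141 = -0.98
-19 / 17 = -1.12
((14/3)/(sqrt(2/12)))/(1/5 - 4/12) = -35*sqrt(6) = -85.73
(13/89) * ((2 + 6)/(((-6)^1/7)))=-1.36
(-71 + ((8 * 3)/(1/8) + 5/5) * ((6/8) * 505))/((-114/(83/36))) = -24245213/16416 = -1476.93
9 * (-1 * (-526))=4734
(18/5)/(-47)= -18/235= -0.08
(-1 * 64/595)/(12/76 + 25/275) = -0.43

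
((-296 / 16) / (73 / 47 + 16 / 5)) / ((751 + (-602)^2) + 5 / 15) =-26085 / 2433867044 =-0.00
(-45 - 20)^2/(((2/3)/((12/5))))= 15210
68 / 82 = 34 / 41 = 0.83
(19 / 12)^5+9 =4715587 / 248832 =18.95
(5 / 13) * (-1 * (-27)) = 135 / 13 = 10.38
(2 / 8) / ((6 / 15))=5 / 8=0.62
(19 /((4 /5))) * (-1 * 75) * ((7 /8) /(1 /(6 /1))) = -149625 /16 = -9351.56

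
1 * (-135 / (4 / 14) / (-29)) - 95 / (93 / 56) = -40.91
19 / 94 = 0.20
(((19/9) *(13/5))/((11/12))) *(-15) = -988/11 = -89.82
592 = 592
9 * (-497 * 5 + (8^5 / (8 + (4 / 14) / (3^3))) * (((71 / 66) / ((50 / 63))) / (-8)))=-5954363667 / 208175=-28602.68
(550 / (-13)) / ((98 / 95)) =-26125 / 637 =-41.01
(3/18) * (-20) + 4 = 2/3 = 0.67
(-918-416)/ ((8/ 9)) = -6003/ 4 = -1500.75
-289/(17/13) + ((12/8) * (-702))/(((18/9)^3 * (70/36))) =-40417/140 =-288.69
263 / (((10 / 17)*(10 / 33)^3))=160674327 / 10000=16067.43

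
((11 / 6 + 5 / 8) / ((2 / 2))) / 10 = 59 / 240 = 0.25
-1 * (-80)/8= 10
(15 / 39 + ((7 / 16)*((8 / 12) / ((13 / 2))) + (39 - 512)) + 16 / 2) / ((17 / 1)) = -72473 / 2652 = -27.33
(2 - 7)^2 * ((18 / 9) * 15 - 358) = -8200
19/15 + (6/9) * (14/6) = 127/45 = 2.82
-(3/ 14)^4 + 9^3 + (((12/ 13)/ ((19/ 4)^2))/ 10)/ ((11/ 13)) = 556046596401/ 762749680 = 729.00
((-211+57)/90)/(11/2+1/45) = -22/71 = -0.31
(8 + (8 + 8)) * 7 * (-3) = -504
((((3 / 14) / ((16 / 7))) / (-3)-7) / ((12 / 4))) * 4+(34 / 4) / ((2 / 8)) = 24.62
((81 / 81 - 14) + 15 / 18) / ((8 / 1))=-73 / 48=-1.52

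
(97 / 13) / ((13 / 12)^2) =13968 / 2197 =6.36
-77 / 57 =-1.35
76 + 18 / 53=4046 / 53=76.34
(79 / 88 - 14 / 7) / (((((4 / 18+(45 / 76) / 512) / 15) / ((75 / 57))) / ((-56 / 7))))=670464000 / 860519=779.14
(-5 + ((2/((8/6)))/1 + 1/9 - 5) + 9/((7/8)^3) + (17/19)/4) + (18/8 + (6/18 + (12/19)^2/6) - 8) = -180505/2228814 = -0.08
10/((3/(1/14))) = 5/21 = 0.24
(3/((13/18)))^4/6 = 1417176/28561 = 49.62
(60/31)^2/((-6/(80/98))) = -24000/47089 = -0.51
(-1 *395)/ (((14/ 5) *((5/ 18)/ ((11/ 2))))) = -39105/ 14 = -2793.21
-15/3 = -5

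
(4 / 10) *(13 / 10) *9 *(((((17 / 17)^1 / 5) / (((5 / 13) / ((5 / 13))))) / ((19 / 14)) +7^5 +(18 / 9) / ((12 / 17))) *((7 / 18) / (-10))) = -871933699 / 285000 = -3059.42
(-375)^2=140625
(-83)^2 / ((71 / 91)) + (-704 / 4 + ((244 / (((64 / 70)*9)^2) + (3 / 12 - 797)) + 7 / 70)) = 57863466703 / 7361280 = 7860.52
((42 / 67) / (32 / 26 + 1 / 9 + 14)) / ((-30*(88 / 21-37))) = 1323 / 31870225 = 0.00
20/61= 0.33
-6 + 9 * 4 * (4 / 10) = 42 / 5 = 8.40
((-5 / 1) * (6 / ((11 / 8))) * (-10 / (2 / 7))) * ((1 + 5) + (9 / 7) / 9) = 51600 / 11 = 4690.91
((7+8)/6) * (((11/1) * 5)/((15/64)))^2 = 1239040/9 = 137671.11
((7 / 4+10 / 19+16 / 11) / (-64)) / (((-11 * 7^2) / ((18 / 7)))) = 28071 / 100935296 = 0.00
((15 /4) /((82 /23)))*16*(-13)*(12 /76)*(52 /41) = -1399320 /31939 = -43.81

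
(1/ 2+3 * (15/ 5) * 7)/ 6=127/ 12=10.58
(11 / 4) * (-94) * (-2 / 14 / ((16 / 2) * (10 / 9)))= 4.15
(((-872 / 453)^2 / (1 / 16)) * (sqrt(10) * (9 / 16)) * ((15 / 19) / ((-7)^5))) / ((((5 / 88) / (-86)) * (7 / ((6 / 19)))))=103582550016 * sqrt(10) / 968387860489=0.34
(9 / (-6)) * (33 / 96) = -33 / 64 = -0.52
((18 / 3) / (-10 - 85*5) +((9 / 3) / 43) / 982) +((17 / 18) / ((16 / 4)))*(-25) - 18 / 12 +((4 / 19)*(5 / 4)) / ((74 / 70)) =-1110650749351 / 154955063160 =-7.17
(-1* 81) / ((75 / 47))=-50.76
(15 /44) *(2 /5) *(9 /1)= 27 /22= 1.23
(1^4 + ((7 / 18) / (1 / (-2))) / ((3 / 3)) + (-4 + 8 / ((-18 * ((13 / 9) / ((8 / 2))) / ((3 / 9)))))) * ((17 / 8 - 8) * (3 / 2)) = 11515 / 312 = 36.91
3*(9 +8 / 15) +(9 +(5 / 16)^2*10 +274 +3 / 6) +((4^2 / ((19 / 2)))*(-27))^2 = 550090649 / 231040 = 2380.93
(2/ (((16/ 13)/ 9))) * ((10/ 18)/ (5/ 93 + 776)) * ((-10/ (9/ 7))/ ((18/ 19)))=-1339975/ 15589368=-0.09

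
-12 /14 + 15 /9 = 17 /21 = 0.81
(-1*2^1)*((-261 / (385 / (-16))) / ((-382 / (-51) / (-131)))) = 27899856 / 73535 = 379.41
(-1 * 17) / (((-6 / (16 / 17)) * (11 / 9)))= 24 / 11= 2.18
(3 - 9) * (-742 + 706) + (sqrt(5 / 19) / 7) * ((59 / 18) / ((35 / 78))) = 767 * sqrt(95) / 13965 + 216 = 216.54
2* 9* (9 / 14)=81 / 7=11.57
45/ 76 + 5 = 425/ 76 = 5.59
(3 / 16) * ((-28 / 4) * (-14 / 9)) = 49 / 24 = 2.04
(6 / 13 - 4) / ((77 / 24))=-1.10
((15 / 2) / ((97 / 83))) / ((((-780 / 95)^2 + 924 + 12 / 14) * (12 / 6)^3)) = 1048705 / 1297195744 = 0.00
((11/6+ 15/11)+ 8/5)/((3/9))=1583/110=14.39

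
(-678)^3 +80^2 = -311659352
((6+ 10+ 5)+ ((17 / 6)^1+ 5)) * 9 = 519 / 2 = 259.50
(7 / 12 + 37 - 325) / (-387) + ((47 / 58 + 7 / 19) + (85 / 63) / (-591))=250816369 / 130690588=1.92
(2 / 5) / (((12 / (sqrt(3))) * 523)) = sqrt(3) / 15690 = 0.00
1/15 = 0.07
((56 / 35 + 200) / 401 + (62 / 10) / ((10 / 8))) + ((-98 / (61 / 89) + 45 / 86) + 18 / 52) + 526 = 133095870686 / 341842475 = 389.35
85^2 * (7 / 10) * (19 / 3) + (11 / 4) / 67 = 25752823 / 804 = 32030.87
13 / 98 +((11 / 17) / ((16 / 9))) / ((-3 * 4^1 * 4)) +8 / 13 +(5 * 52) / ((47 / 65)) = 360.31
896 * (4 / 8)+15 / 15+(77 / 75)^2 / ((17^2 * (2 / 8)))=729929341 / 1625625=449.01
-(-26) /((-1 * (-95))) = 26 /95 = 0.27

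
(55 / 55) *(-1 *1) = -1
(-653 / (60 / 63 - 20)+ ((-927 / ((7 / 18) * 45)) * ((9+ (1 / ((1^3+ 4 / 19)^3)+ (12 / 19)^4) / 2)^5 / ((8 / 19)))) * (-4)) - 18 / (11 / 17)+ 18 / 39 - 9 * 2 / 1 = 36180560.59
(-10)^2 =100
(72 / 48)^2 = 9 / 4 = 2.25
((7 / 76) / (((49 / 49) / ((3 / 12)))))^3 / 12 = 0.00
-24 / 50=-12 / 25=-0.48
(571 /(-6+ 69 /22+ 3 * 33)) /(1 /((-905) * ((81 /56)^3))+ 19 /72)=1074088083024 /47655303469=22.54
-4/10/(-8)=1/20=0.05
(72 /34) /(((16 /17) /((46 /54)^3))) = 12167 /8748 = 1.39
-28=-28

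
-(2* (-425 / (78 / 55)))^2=-546390625 / 1521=-359231.18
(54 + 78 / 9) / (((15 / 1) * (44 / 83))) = 3901 / 495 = 7.88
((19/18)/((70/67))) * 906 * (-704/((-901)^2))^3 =-33534615617536/56174348589676317105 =-0.00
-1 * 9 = -9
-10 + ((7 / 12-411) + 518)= 1171 / 12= 97.58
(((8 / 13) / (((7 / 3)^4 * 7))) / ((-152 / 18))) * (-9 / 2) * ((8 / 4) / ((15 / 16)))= 69984 / 20756645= 0.00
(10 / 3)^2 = 100 / 9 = 11.11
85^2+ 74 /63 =455249 /63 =7226.17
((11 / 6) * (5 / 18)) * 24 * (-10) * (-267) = 97900 / 3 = 32633.33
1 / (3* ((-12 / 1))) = -1 / 36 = -0.03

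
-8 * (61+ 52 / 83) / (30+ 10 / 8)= -32736 / 2075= -15.78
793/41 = 19.34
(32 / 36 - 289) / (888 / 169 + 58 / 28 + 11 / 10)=-15337595 / 448551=-34.19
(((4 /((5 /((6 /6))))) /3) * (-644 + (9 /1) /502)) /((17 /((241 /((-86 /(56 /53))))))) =4362973384 /145867395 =29.91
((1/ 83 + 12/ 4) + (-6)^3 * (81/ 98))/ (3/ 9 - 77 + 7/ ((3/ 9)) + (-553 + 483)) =1.40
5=5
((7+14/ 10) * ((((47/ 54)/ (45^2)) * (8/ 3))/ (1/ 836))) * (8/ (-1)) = -17602816/ 273375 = -64.39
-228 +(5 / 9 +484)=2309 / 9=256.56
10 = 10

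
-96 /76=-24 /19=-1.26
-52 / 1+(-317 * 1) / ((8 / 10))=-1793 / 4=-448.25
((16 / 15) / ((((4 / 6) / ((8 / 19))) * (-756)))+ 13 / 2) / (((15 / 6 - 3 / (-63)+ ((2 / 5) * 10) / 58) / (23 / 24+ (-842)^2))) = 1760936.96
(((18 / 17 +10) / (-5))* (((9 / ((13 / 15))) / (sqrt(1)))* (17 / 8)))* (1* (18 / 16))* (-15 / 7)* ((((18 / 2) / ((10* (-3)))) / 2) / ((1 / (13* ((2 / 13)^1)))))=-102789 / 2912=-35.30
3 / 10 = 0.30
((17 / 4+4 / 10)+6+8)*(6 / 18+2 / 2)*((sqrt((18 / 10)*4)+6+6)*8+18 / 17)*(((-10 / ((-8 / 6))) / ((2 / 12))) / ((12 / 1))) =4476*sqrt(5) / 5+307725 / 34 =11052.46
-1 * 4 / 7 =-4 / 7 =-0.57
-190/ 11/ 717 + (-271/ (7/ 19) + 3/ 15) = -203002256/ 276045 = -735.40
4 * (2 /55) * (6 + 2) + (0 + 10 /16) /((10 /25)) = 2399 /880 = 2.73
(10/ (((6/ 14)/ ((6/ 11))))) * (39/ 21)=260/ 11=23.64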